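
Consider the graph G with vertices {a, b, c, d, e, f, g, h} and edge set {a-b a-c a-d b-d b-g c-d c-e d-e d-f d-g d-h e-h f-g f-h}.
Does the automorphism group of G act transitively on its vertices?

No

Vertex d is the only vertex of degree 7, so every automorphism fixes it; G is not vertex-transitive.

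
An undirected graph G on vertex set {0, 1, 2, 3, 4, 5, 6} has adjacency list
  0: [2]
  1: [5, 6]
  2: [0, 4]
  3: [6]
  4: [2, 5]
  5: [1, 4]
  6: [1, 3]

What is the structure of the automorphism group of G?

C_2

The degree sequence is [1, 2, 2, 1, 2, 2, 2]; the two degree-1 vertices 0 and 3 are the ends of a path, so G = P_7. A path has exactly one nontrivial symmetry — reversal — giving Aut(G) of order 2.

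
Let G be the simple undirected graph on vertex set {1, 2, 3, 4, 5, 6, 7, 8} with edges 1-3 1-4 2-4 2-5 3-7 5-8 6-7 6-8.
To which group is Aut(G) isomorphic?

G is 2-regular and connected on 8 vertices, i.e. the cycle C_8. The automorphisms of the 8-cycle are exactly the symmetries of a regular 8-gon: the dihedral group D_8, |D_8| = 16.

the dihedral group of order 16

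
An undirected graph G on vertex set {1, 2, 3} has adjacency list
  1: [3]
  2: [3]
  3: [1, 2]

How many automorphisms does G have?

The degree sequence is [1, 1, 2]; the two degree-1 vertices 1 and 2 are the ends of a path, so G = P_3. A path has exactly one nontrivial symmetry — reversal — giving Aut(G) of order 2.

2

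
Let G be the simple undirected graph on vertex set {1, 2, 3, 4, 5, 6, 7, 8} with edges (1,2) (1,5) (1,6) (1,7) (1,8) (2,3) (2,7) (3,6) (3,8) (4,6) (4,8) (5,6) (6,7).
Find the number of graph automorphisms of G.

The degree sequence is [5, 3, 3, 2, 2, 5, 3, 3]. Checking the degree-preserving permutations of the vertex set shows that none except the identity preserves every edge, so Aut(G) is trivial.

1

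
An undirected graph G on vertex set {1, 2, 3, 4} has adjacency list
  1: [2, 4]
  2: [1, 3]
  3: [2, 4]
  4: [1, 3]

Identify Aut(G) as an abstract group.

D_4

G is 2-regular and connected on 4 vertices, i.e. the cycle C_4. The automorphisms of the 4-cycle are exactly the symmetries of a regular 4-gon: the dihedral group D_4, |D_4| = 8.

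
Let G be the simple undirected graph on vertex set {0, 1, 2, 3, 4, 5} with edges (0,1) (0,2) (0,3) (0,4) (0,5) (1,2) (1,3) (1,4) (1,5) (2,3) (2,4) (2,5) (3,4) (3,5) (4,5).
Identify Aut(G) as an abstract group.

S_6

All 6 vertices are pairwise adjacent: G = K_6. Every bijection on the vertex set is an automorphism of K_6; hence Aut(K_6) ≅ S_6, order 720.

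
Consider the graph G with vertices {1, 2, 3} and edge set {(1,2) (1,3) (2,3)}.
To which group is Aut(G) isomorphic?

S_3

All 3 vertices are pairwise adjacent: G = K_3. Every bijection on the vertex set is an automorphism of K_3; hence Aut(K_3) ≅ S_3, order 6.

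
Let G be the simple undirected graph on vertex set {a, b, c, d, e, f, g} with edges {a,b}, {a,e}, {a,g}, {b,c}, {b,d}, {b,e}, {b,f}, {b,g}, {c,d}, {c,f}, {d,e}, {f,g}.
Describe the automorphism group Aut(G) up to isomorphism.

Vertex b is the unique vertex of degree 6; the remaining 6 vertices each have degree 3 and induce a cycle, so G is the wheel on 7 vertices with hub b. Every automorphism fixes the hub and acts on the rim 6-cycle, so Aut(G) ≅ Aut(C_6) = D_6 of order 12.

D_6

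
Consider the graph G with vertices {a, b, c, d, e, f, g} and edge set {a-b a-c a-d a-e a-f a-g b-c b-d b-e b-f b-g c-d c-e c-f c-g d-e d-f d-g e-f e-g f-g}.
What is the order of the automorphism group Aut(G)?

5040

Every vertex has degree 6, so G is the complete graph K_7. Any permutation of the 7 vertices preserves K_7, so Aut(K_7) = S_7 of order 7! = 5040.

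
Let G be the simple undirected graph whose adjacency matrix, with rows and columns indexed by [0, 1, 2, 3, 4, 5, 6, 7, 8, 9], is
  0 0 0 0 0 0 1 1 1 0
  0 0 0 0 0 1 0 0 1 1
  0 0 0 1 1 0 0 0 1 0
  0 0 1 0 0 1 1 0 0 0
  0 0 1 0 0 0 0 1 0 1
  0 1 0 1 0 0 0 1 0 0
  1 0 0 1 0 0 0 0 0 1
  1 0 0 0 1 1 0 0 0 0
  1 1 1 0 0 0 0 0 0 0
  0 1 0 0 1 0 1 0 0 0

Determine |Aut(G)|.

G is 3-regular on 10 vertices with no triangles and no 4-cycles (girth 5): this is the Petersen graph. It is a classical fact that the Petersen graph has automorphism group S_5 (order 120), arising from its description as the Kneser graph K(5,2).

120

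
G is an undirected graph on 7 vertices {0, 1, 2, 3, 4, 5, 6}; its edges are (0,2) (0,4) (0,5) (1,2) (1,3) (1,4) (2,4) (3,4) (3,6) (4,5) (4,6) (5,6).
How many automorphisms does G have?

Vertex 4 is the unique vertex of degree 6; the remaining 6 vertices each have degree 3 and induce a cycle, so G is the wheel on 7 vertices with hub 4. Every automorphism fixes the hub and acts on the rim 6-cycle, so Aut(G) ≅ Aut(C_6) = D_6 of order 12.

12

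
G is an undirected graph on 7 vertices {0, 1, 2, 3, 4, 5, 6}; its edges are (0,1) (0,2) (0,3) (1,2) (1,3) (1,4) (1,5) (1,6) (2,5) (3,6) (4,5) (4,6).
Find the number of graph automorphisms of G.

Vertex 1 is the unique vertex of degree 6; the remaining 6 vertices each have degree 3 and induce a cycle, so G is the wheel on 7 vertices with hub 1. With the hub fixed, the remaining symmetry is that of the rim cycle C_6, giving the dihedral group D_6.

12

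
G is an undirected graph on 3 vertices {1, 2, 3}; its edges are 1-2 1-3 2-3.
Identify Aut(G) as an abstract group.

All 3 vertices are pairwise adjacent: G = K_3. Any permutation of the 3 vertices preserves K_3, so Aut(K_3) = S_3 of order 3! = 6.

the symmetric group on 3 letters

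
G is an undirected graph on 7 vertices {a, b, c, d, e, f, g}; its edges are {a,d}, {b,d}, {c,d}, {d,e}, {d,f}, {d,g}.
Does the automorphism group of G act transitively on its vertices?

Vertex d is the only vertex of degree 6, so every automorphism fixes it; G is not vertex-transitive.

No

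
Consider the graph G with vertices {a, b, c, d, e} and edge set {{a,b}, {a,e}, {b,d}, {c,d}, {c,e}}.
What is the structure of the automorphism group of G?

the dihedral group of order 10

Every vertex has degree 2 and the graph is connected, so G is the 5-cycle C_5. C_5 has 5 rotations and 5 reflections, so Aut(C_5) ≅ D_5 of order 10.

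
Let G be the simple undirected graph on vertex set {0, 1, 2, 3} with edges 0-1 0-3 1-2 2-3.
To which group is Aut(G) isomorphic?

Every vertex has degree 2 and the graph is connected, so G is the 4-cycle C_4. C_4 has 4 rotations and 4 reflections, so Aut(C_4) ≅ D_4 of order 8.

the dihedral group of order 8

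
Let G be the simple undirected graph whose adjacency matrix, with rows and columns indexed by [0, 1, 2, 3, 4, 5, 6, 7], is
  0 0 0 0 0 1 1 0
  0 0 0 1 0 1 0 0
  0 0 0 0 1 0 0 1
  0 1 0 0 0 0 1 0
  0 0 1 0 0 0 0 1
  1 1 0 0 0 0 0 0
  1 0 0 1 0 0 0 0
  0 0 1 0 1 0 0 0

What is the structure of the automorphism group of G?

G has two connected components, {0, 1, 3, 5, 6} and {2, 4, 7}; each is 2-regular, so G = C_5 ⊔ C_3. No automorphism exchanges components of different sizes, hence Aut(G) is the direct product D_3 × D_5, order 60.

D_3 × D_5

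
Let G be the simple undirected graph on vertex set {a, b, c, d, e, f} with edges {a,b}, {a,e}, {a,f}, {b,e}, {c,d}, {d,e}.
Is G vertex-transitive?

No

Automorphisms preserve degree, but G has vertices of degree 1 and vertices of degree 3; no automorphism maps one to the other, so G is not vertex-transitive.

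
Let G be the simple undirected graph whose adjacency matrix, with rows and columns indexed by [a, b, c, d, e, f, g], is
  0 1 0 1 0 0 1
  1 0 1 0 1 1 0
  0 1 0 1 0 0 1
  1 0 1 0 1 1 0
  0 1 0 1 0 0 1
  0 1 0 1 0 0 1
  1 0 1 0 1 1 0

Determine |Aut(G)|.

144

The vertices split by degree into {b, d, g} (degree 4) and {a, c, e, f} (degree 3); every edge runs between the two parts, so G is the complete bipartite graph K_{3,4}. Automorphisms preserve the bipartition setwise (since the parts differ in size) and act as S_3 × S_4 within it; |Aut| = 144.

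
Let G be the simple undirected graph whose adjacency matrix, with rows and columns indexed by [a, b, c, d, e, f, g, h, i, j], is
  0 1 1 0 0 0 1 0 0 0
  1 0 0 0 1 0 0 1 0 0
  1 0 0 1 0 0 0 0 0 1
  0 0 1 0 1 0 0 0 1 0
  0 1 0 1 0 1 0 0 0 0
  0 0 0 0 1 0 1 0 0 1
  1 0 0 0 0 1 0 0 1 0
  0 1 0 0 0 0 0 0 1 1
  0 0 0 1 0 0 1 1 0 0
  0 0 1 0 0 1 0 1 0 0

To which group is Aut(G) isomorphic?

G is 3-regular on 10 vertices with no triangles and no 4-cycles (girth 5): this is the Petersen graph. Viewing the Petersen graph as the Kneser graph K(5,2) — vertices are 2-subsets of {1,…,5}, edges join disjoint pairs — its automorphisms are exactly the permutations of the 5-element set, so Aut ≅ S_5 of order 120.

S_5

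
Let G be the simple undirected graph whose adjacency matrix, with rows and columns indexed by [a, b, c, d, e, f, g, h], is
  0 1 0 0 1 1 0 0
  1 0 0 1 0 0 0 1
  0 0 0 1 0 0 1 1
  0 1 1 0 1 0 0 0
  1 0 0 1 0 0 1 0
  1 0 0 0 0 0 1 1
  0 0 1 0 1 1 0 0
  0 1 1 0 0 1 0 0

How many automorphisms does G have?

G is 3-regular and bipartite on 2^3 = 8 vertices with girth 4; it is the hypercube graph Q_3. The symmetry group of the 3-cube is the hyperoctahedral group B_3 = Z_2 ≀ S_3, of order 2^3·3! = 48.

48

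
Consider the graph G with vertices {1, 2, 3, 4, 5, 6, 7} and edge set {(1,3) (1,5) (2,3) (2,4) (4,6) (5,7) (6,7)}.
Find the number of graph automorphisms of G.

14

Every vertex has degree 2 and the graph is connected, so G is the 7-cycle C_7. The automorphisms of the 7-cycle are exactly the symmetries of a regular 7-gon: the dihedral group D_7, |D_7| = 14.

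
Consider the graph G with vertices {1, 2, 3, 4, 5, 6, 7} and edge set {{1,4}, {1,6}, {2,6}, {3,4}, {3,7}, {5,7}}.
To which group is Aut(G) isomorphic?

The degree sequence is [2, 1, 2, 2, 1, 2, 2]; the two degree-1 vertices 2 and 5 are the ends of a path, so G = P_7. A path has exactly one nontrivial symmetry — reversal — giving Aut(G) of order 2.

the cyclic group of order 2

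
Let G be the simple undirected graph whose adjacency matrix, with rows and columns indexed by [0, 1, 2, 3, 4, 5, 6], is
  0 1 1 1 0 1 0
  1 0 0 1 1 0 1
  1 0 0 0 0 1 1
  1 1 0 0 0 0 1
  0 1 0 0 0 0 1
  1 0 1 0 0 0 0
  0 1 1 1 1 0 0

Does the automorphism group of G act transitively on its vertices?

No

Automorphisms preserve degree, but G has vertices of degree 2 and vertices of degree 4; no automorphism maps one to the other, so G is not vertex-transitive.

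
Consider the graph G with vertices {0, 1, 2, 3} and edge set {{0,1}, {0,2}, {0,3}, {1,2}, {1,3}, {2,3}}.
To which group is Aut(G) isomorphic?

S_4

All 4 vertices are pairwise adjacent: G = K_4. Every bijection on the vertex set is an automorphism of K_4; hence Aut(K_4) ≅ S_4, order 24.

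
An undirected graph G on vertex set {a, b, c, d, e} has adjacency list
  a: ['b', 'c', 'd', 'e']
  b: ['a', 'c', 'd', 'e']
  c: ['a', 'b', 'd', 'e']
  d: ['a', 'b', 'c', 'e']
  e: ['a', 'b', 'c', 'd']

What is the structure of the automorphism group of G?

S_5

All 5 vertices are pairwise adjacent: G = K_5. Any permutation of the 5 vertices preserves K_5, so Aut(K_5) = S_5 of order 5! = 120.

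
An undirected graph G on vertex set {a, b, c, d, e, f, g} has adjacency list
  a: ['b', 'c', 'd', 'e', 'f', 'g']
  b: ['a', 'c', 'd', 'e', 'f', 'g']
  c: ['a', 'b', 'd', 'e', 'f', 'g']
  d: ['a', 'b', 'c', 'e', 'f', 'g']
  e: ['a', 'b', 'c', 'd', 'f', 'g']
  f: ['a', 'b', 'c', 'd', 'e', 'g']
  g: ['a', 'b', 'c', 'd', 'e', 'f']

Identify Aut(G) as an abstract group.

Every vertex has degree 6, so G is the complete graph K_7. Every bijection on the vertex set is an automorphism of K_7; hence Aut(K_7) ≅ S_7, order 5040.

the symmetric group on 7 letters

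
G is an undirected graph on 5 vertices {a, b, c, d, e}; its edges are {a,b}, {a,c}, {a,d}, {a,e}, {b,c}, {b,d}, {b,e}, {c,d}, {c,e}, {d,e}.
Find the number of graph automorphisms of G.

All 5 vertices are pairwise adjacent: G = K_5. Any permutation of the 5 vertices preserves K_5, so Aut(K_5) = S_5 of order 5! = 120.

120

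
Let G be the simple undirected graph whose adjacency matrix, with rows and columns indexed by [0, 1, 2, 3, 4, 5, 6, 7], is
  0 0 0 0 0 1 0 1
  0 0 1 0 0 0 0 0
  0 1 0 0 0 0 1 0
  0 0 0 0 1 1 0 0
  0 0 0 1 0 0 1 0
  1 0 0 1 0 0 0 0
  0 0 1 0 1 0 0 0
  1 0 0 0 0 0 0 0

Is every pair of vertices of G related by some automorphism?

Automorphisms preserve degree, but G has vertices of degree 1 and vertices of degree 2; no automorphism maps one to the other, so G is not vertex-transitive.

No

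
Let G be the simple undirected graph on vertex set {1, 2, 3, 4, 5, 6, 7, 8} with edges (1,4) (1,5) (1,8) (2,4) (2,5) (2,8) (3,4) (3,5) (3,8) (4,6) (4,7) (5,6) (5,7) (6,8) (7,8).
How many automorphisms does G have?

The vertices split by degree into {4, 5, 8} (degree 5) and {1, 2, 3, 6, 7} (degree 3); every edge runs between the two parts, so G is the complete bipartite graph K_{3,5}. The parts have unequal sizes, so no automorphism swaps them; each part is permuted independently, giving S_5 × S_3 of order 5!·3! = 720.

720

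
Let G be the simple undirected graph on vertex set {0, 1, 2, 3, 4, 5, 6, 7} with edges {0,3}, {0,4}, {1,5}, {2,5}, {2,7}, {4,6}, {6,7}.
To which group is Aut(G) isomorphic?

the cyclic group of order 2

The degree sequence is [2, 1, 2, 1, 2, 2, 2, 2]; the two degree-1 vertices 1 and 3 are the ends of a path, so G = P_8. The only nontrivial automorphism of a path is the end-to-end reflection, so Aut(G) ≅ Z_2.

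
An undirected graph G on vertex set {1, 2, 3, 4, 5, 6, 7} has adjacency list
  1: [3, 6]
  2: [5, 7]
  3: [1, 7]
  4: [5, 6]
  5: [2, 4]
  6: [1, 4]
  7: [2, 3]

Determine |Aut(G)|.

14

G is 2-regular and connected on 7 vertices, i.e. the cycle C_7. C_7 has 7 rotations and 7 reflections, so Aut(C_7) ≅ D_7 of order 14.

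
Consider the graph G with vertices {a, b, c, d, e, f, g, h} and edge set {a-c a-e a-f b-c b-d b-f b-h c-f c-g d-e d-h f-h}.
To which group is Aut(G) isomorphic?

1

The degree sequence is [3, 4, 4, 3, 2, 4, 1, 3]. Checking the degree-preserving permutations of the vertex set shows that none except the identity preserves every edge, so Aut(G) is trivial.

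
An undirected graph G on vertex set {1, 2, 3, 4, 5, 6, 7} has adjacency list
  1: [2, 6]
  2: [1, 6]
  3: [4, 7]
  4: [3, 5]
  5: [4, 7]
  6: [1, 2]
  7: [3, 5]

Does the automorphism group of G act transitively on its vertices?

No

G has two connected components, {3, 4, 5, 7} and {1, 2, 6}; each is 2-regular, so G = C_4 ⊔ C_3. The orbit of 1 under Aut(G) is {1, 2, 6}, which does not contain 3, so G is not vertex-transitive.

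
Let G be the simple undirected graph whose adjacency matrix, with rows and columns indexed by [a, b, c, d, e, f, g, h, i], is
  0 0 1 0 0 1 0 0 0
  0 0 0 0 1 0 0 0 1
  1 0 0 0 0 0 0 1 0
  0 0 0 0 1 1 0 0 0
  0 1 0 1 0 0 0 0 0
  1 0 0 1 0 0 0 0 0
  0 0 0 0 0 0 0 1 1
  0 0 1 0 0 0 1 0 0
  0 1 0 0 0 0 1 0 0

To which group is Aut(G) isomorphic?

G is 2-regular and connected on 9 vertices, i.e. the cycle C_9. The automorphisms of the 9-cycle are exactly the symmetries of a regular 9-gon: the dihedral group D_9, |D_9| = 18.

D_9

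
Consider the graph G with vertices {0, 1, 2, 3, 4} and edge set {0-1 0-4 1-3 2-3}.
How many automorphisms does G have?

2

The degree sequence is [2, 2, 1, 2, 1]; the two degree-1 vertices 2 and 4 are the ends of a path, so G = P_5. A path has exactly one nontrivial symmetry — reversal — giving Aut(G) of order 2.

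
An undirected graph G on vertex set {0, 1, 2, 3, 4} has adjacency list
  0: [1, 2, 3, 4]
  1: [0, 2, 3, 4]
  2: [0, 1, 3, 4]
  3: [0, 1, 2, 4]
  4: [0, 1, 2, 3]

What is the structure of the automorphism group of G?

Every vertex has degree 4, so G is the complete graph K_5. Every bijection on the vertex set is an automorphism of K_5; hence Aut(K_5) ≅ S_5, order 120.

S_5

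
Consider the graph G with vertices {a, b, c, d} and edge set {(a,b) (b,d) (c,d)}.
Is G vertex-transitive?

No

Automorphisms preserve degree, but G has vertices of degree 1 and vertices of degree 2; no automorphism maps one to the other, so G is not vertex-transitive.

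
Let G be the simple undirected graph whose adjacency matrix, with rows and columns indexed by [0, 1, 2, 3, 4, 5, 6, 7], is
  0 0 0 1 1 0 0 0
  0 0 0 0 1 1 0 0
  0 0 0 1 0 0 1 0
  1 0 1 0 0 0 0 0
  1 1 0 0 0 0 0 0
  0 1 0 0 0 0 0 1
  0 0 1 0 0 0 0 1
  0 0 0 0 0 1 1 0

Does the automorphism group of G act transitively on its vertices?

Yes

G is 2-regular and connected on 8 vertices, i.e. the cycle C_8. The automorphisms of the 8-cycle are exactly the symmetries of a regular 8-gon: the dihedral group D_8, |D_8| = 16. This group acts transitively on the 8 vertices.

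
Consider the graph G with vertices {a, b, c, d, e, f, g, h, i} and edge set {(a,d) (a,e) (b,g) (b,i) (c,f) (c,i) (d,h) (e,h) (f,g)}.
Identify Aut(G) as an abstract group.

D_4 × D_5

G has two connected components, {b, c, f, g, i} and {a, d, e, h}; each is 2-regular, so G = C_5 ⊔ C_4. The components are non-isomorphic (different sizes), so Aut(G) = Aut(C_4) × Aut(C_5) = D_4 × D_5 of order 8·10 = 80.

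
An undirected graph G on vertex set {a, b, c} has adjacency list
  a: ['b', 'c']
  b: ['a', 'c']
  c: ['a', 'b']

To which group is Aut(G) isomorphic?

S_3

Every vertex has degree 2, so G is the complete graph K_3. Any permutation of the 3 vertices preserves K_3, so Aut(K_3) = S_3 of order 3! = 6.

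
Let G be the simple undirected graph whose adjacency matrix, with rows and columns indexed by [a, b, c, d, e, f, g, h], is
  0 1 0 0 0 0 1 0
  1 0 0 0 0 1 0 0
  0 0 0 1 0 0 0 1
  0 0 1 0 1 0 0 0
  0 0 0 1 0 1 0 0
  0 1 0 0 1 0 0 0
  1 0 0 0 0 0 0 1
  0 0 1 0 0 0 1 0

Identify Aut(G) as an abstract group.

the dihedral group of order 16

Every vertex has degree 2 and the graph is connected, so G is the 8-cycle C_8. The automorphisms of the 8-cycle are exactly the symmetries of a regular 8-gon: the dihedral group D_8, |D_8| = 16.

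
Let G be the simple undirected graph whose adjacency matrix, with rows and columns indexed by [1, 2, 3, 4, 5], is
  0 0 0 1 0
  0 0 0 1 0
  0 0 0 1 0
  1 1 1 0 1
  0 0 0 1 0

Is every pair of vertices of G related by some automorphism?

No

Vertex 4 is the only vertex of degree 4, so every automorphism fixes it; G is not vertex-transitive.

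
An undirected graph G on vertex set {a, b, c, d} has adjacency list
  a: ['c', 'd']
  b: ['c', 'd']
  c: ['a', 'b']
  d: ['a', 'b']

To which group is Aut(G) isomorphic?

the hyperoctahedral group B_2

G is 2-regular and bipartite on 2^2 = 4 vertices with girth 4; it is the hypercube graph Q_2. The symmetry group of the 2-cube is the hyperoctahedral group B_2 = Z_2 ≀ S_2, of order 2^2·2! = 8.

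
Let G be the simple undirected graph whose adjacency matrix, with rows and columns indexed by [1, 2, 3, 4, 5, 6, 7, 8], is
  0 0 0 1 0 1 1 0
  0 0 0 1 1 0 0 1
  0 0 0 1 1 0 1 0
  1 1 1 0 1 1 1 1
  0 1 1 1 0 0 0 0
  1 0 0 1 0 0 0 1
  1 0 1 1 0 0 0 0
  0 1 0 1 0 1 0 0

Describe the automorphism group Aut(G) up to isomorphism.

Vertex 4 is the unique vertex of degree 7; the remaining 7 vertices each have degree 3 and induce a cycle, so G is the wheel on 8 vertices with hub 4. Every automorphism fixes the hub and acts on the rim 7-cycle, so Aut(G) ≅ Aut(C_7) = D_7 of order 14.

D_7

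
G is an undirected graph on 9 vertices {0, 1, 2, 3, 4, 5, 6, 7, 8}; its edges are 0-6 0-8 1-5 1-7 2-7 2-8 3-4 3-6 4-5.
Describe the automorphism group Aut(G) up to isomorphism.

the dihedral group of order 18

Every vertex has degree 2 and the graph is connected, so G is the 9-cycle C_9. C_9 has 9 rotations and 9 reflections, so Aut(C_9) ≅ D_9 of order 18.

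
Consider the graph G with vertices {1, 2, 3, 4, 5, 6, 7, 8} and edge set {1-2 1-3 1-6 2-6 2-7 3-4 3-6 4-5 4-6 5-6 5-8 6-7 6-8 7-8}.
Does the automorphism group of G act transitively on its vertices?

Vertex 6 is the only vertex of degree 7, so every automorphism fixes it; G is not vertex-transitive.

No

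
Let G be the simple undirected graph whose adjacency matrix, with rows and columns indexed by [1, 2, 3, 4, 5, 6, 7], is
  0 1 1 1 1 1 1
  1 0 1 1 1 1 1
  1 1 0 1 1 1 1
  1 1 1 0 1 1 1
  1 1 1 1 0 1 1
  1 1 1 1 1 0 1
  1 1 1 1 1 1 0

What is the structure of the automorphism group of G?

All 7 vertices are pairwise adjacent: G = K_7. Every bijection on the vertex set is an automorphism of K_7; hence Aut(K_7) ≅ S_7, order 5040.

the symmetric group on 7 letters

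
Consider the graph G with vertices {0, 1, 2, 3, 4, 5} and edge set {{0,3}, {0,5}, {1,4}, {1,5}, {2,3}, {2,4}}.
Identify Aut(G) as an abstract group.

D_6

Every vertex has degree 2 and the graph is connected, so G is the 6-cycle C_6. The automorphisms of the 6-cycle are exactly the symmetries of a regular 6-gon: the dihedral group D_6, |D_6| = 12.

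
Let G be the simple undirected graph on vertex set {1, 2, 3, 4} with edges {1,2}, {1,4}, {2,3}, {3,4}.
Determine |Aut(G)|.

8

G is 2-regular and connected on 4 vertices, i.e. the cycle C_4. C_4 has 4 rotations and 4 reflections, so Aut(C_4) ≅ D_4 of order 8.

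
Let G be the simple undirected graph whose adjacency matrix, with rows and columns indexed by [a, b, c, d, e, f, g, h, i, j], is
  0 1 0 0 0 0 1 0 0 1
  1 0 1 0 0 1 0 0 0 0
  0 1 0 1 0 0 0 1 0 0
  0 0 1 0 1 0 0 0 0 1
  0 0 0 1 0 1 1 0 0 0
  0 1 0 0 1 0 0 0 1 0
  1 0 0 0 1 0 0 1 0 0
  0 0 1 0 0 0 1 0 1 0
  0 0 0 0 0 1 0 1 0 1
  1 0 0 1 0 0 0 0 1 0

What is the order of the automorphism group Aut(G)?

G is 3-regular on 10 vertices with no triangles and no 4-cycles (girth 5): this is the Petersen graph. It is a classical fact that the Petersen graph has automorphism group S_5 (order 120), arising from its description as the Kneser graph K(5,2).

120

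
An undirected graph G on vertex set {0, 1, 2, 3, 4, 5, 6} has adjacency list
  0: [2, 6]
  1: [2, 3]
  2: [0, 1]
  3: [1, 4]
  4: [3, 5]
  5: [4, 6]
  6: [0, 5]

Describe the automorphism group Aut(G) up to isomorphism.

D_7

G is 2-regular and connected on 7 vertices, i.e. the cycle C_7. C_7 has 7 rotations and 7 reflections, so Aut(C_7) ≅ D_7 of order 14.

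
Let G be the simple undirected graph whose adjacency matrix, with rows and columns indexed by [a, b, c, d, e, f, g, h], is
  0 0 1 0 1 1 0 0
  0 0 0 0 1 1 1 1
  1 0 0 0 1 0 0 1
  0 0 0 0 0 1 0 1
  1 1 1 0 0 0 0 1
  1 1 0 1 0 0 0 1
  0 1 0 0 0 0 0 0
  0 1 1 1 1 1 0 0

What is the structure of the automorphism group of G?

1

Degrees alone do not determine every vertex (e.g. a and c both have degree 3), but their neighbour-degree multisets differ: N(a) has degrees [3, 4, 4] while N(c) has degrees [3, 4, 5]. Repeating this refinement separates all vertices, so the only automorphism is the identity.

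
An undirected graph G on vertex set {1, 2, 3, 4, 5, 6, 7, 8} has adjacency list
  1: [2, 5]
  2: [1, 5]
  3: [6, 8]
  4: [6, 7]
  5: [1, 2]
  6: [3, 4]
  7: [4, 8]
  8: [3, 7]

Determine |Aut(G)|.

G has two connected components, {3, 4, 6, 7, 8} and {1, 2, 5}; each is 2-regular, so G = C_5 ⊔ C_3. The components are non-isomorphic (different sizes), so Aut(G) = Aut(C_5) × Aut(C_3) = D_5 × D_3 of order 10·6 = 60.

60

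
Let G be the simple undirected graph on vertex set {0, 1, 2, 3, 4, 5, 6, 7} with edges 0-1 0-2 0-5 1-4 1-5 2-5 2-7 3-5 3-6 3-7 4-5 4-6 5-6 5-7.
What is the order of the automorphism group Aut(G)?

14

Vertex 5 is the unique vertex of degree 7; the remaining 7 vertices each have degree 3 and induce a cycle, so G is the wheel on 8 vertices with hub 5. Every automorphism fixes the hub and acts on the rim 7-cycle, so Aut(G) ≅ Aut(C_7) = D_7 of order 14.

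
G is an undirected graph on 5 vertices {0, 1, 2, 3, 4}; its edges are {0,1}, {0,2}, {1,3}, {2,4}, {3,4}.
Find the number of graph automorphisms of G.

10

Every vertex has degree 2 and the graph is connected, so G is the 5-cycle C_5. C_5 has 5 rotations and 5 reflections, so Aut(C_5) ≅ D_5 of order 10.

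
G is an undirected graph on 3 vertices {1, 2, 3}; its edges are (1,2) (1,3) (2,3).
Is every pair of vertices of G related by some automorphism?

All 3 vertices are pairwise adjacent: G = K_3. Any permutation of the 3 vertices preserves K_3, so Aut(K_3) = S_3 of order 3! = 6. This group acts transitively on the 3 vertices.

Yes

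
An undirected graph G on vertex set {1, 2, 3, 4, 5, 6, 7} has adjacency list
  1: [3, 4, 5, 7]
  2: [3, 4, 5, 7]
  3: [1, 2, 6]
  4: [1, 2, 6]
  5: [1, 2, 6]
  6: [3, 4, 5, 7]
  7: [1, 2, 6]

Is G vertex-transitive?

No

Automorphisms preserve degree, but G has vertices of degree 3 and vertices of degree 4; no automorphism maps one to the other, so G is not vertex-transitive.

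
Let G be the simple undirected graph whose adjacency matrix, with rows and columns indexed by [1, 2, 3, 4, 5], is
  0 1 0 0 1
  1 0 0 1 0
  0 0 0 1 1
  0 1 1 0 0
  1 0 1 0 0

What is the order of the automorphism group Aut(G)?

10

Every vertex has degree 2 and the graph is connected, so G is the 5-cycle C_5. The automorphisms of the 5-cycle are exactly the symmetries of a regular 5-gon: the dihedral group D_5, |D_5| = 10.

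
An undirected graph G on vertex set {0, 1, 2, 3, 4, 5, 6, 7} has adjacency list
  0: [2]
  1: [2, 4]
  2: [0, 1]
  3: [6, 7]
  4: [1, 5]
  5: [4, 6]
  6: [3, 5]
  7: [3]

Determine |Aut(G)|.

2

The degree sequence is [1, 2, 2, 2, 2, 2, 2, 1]; the two degree-1 vertices 0 and 7 are the ends of a path, so G = P_8. A path has exactly one nontrivial symmetry — reversal — giving Aut(G) of order 2.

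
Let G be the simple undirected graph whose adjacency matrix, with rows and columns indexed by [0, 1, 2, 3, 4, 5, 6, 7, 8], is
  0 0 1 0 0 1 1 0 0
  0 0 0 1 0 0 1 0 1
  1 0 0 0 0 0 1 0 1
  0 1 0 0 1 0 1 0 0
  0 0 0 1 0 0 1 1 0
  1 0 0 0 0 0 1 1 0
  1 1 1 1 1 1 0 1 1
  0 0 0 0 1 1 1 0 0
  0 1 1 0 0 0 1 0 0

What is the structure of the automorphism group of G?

the dihedral group of order 16

Vertex 6 is the unique vertex of degree 8; the remaining 8 vertices each have degree 3 and induce a cycle, so G is the wheel on 9 vertices with hub 6. With the hub fixed, the remaining symmetry is that of the rim cycle C_8, giving the dihedral group D_8.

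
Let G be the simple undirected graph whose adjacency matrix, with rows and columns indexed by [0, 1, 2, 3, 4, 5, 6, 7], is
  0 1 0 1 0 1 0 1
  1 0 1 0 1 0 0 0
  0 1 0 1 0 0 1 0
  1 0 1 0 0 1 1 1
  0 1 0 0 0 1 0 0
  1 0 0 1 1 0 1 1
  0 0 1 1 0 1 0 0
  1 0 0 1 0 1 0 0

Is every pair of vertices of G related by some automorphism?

Vertex 0 is the only vertex of degree 4, so every automorphism fixes it; G is not vertex-transitive.

No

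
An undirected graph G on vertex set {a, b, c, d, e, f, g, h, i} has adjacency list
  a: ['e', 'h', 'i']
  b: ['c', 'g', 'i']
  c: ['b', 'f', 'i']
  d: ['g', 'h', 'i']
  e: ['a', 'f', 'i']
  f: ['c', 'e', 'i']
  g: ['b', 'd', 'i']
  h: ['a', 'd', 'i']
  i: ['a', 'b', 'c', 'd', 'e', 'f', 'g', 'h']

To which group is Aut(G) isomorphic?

the dihedral group of order 16

Vertex i is the unique vertex of degree 8; the remaining 8 vertices each have degree 3 and induce a cycle, so G is the wheel on 9 vertices with hub i. Every automorphism fixes the hub and acts on the rim 8-cycle, so Aut(G) ≅ Aut(C_8) = D_8 of order 16.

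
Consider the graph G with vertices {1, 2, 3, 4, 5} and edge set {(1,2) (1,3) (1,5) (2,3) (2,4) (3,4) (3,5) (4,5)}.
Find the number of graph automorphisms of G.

Vertex 3 is the unique vertex of degree 4; the remaining 4 vertices each have degree 3 and induce a cycle, so G is the wheel on 5 vertices with hub 3. With the hub fixed, the remaining symmetry is that of the rim cycle C_4, giving the dihedral group D_4.

8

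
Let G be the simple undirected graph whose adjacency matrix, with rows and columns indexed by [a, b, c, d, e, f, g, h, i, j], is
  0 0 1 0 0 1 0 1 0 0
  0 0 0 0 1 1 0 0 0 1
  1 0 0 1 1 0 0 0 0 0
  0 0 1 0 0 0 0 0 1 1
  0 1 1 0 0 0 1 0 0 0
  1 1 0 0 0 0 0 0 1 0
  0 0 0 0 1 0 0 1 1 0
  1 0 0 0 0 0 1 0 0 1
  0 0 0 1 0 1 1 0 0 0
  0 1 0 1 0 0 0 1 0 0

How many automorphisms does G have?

120

G is 3-regular on 10 vertices with no triangles and no 4-cycles (girth 5): this is the Petersen graph. It is a classical fact that the Petersen graph has automorphism group S_5 (order 120), arising from its description as the Kneser graph K(5,2).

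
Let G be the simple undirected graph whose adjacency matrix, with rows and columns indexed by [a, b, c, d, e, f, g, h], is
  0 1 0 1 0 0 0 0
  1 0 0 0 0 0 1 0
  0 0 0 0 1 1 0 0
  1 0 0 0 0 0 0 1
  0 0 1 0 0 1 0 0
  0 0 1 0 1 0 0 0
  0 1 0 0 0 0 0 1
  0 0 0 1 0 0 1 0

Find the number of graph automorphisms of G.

60

G has two connected components, {a, b, d, g, h} and {c, e, f}; each is 2-regular, so G = C_5 ⊔ C_3. No automorphism exchanges components of different sizes, hence Aut(G) is the direct product D_5 × D_3, order 60.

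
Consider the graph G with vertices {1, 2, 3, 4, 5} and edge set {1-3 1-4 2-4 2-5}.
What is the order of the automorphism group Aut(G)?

The degree sequence is [2, 2, 1, 2, 1]; the two degree-1 vertices 3 and 5 are the ends of a path, so G = P_5. A path has exactly one nontrivial symmetry — reversal — giving Aut(G) of order 2.

2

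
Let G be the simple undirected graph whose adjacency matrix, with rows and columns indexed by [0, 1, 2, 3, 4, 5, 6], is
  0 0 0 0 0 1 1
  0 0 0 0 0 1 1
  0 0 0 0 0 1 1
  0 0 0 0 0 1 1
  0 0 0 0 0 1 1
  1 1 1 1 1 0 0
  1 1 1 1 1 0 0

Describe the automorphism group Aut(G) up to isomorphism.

The vertices split by degree into {5, 6} (degree 5) and {0, 1, 2, 3, 4} (degree 2); every edge runs between the two parts, so G is the complete bipartite graph K_{2,5}. The parts have unequal sizes, so no automorphism swaps them; each part is permuted independently, giving S_2 × S_5 of order 2!·5! = 240.

S_2 × S_5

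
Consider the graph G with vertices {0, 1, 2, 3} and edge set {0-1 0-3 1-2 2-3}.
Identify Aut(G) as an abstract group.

Z_2^2 ⋊ S_2

G is 2-regular and bipartite on 2^2 = 4 vertices with girth 4; it is the hypercube graph Q_2. The symmetry group of the 2-cube is the hyperoctahedral group B_2 = Z_2 ≀ S_2, of order 2^2·2! = 8.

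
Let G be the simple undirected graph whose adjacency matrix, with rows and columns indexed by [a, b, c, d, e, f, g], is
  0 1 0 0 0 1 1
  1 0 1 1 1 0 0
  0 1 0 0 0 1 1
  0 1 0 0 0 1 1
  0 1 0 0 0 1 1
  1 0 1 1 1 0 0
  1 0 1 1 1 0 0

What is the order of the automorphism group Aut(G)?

144

The vertices split by degree into {b, f, g} (degree 4) and {a, c, d, e} (degree 3); every edge runs between the two parts, so G is the complete bipartite graph K_{3,4}. Automorphisms preserve the bipartition setwise (since the parts differ in size) and act as S_3 × S_4 within it; |Aut| = 144.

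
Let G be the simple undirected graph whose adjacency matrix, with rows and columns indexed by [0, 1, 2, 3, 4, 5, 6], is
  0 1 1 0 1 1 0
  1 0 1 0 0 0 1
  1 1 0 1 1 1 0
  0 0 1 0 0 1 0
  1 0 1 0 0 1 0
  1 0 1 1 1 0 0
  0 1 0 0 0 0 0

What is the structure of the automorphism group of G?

the trivial group

Degrees alone do not determine every vertex (e.g. 0 and 5 both have degree 4), but their neighbour-degree multisets differ: N(0) has degrees [3, 3, 4, 5] while N(5) has degrees [2, 3, 4, 5]. Repeating this refinement separates all vertices, so the only automorphism is the identity.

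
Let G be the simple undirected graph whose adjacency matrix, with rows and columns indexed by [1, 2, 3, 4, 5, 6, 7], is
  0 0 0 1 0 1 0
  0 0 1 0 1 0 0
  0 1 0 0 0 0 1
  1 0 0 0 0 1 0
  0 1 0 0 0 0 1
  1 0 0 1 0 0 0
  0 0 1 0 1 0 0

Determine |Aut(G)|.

48

G has two connected components, {2, 3, 5, 7} and {1, 4, 6}; each is 2-regular, so G = C_4 ⊔ C_3. The components are non-isomorphic (different sizes), so Aut(G) = Aut(C_4) × Aut(C_3) = D_4 × D_3 of order 8·6 = 48.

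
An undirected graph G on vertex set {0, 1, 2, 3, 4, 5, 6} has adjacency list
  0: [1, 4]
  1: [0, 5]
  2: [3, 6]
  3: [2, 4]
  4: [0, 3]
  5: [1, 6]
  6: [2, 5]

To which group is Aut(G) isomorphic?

G is 2-regular and connected on 7 vertices, i.e. the cycle C_7. The automorphisms of the 7-cycle are exactly the symmetries of a regular 7-gon: the dihedral group D_7, |D_7| = 14.

D_7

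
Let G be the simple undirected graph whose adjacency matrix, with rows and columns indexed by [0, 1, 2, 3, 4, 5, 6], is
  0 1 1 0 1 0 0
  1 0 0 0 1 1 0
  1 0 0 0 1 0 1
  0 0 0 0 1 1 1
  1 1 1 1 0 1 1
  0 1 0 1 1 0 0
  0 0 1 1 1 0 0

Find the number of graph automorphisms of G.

Vertex 4 is the unique vertex of degree 6; the remaining 6 vertices each have degree 3 and induce a cycle, so G is the wheel on 7 vertices with hub 4. Every automorphism fixes the hub and acts on the rim 6-cycle, so Aut(G) ≅ Aut(C_6) = D_6 of order 12.

12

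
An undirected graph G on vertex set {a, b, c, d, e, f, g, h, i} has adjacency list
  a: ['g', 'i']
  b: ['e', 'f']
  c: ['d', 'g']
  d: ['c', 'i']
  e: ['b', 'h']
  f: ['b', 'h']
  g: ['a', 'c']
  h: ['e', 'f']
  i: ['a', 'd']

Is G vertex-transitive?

No

G has two connected components, {a, c, d, g, i} and {b, e, f, h}; each is 2-regular, so G = C_5 ⊔ C_4. The orbit of a under Aut(G) is {a, c, d, g, i}, which does not contain b, so G is not vertex-transitive.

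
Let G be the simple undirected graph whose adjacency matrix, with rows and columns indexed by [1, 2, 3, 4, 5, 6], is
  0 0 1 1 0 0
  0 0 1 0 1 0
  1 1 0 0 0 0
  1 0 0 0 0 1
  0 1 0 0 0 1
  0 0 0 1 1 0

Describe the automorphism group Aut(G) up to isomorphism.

G is 2-regular and connected on 6 vertices, i.e. the cycle C_6. The automorphisms of the 6-cycle are exactly the symmetries of a regular 6-gon: the dihedral group D_6, |D_6| = 12.

the dihedral group of order 12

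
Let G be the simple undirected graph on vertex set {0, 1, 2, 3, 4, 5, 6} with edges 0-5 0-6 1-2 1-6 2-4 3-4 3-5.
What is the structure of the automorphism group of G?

Every vertex has degree 2 and the graph is connected, so G is the 7-cycle C_7. C_7 has 7 rotations and 7 reflections, so Aut(C_7) ≅ D_7 of order 14.

D_7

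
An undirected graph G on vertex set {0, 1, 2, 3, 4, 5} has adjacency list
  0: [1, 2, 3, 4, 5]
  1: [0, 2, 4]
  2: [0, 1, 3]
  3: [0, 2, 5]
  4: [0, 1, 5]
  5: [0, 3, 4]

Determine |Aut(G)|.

Vertex 0 is the unique vertex of degree 5; the remaining 5 vertices each have degree 3 and induce a cycle, so G is the wheel on 6 vertices with hub 0. With the hub fixed, the remaining symmetry is that of the rim cycle C_5, giving the dihedral group D_5.

10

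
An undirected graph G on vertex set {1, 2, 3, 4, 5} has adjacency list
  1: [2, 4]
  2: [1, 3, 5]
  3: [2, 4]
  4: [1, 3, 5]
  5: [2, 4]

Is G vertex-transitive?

No

Automorphisms preserve degree, but G has vertices of degree 2 and vertices of degree 3; no automorphism maps one to the other, so G is not vertex-transitive.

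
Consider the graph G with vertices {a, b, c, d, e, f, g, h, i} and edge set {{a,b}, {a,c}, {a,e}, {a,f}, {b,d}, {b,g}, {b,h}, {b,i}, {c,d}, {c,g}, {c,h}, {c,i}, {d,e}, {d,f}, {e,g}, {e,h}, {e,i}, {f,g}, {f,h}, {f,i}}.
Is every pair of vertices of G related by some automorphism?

Automorphisms preserve degree, but G has vertices of degree 4 and vertices of degree 5; no automorphism maps one to the other, so G is not vertex-transitive.

No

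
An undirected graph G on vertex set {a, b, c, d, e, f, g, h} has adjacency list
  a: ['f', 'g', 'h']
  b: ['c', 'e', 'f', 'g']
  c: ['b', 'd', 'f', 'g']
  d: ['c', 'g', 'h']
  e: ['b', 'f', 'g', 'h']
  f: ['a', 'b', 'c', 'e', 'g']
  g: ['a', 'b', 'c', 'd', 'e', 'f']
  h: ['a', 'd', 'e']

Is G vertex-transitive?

No

Vertex f is the only vertex of degree 5, so every automorphism fixes it; G is not vertex-transitive.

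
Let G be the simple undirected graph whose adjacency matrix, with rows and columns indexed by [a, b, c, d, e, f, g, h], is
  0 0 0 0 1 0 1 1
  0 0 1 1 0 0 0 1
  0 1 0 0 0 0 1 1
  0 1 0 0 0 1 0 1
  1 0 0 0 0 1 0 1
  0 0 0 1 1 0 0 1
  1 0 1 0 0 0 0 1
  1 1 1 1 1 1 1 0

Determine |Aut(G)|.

14

Vertex h is the unique vertex of degree 7; the remaining 7 vertices each have degree 3 and induce a cycle, so G is the wheel on 8 vertices with hub h. With the hub fixed, the remaining symmetry is that of the rim cycle C_7, giving the dihedral group D_7.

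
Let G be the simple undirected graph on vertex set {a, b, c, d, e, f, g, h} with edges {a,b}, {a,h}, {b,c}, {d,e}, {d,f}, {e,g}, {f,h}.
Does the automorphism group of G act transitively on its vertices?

No

Automorphisms preserve degree, but G has vertices of degree 1 and vertices of degree 2; no automorphism maps one to the other, so G is not vertex-transitive.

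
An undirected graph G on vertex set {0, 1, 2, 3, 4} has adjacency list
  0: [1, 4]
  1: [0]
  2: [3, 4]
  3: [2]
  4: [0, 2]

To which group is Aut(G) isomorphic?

the cyclic group of order 2

The degree sequence is [2, 1, 2, 1, 2]; the two degree-1 vertices 1 and 3 are the ends of a path, so G = P_5. A path has exactly one nontrivial symmetry — reversal — giving Aut(G) of order 2.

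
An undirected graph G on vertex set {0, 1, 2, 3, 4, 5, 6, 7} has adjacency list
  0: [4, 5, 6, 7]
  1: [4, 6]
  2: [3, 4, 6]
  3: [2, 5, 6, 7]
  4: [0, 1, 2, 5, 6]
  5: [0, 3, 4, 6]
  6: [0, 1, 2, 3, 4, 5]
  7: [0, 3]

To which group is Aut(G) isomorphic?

1

Degrees alone do not determine every vertex (e.g. 0 and 3 both have degree 4), but their neighbour-degree multisets differ: N(0) has degrees [2, 4, 5, 6] while N(3) has degrees [2, 3, 4, 6]. Repeating this refinement separates all vertices, so the only automorphism is the identity.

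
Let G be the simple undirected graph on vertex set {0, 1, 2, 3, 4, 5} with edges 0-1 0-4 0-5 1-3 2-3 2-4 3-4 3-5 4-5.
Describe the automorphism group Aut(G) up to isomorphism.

Degrees alone do not determine every vertex (e.g. 0 and 5 both have degree 3), but their neighbour-degree multisets differ: N(0) has degrees [2, 3, 4] while N(5) has degrees [3, 4, 4]. Repeating this refinement separates all vertices, so the only automorphism is the identity.

1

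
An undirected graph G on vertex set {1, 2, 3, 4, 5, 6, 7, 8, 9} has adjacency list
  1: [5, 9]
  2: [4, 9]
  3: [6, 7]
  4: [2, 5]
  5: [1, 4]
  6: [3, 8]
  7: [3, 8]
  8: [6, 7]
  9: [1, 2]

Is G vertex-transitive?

G has two connected components, {1, 2, 4, 5, 9} and {3, 6, 7, 8}; each is 2-regular, so G = C_5 ⊔ C_4. The orbit of 1 under Aut(G) is {1, 2, 4, 5, 9}, which does not contain 3, so G is not vertex-transitive.

No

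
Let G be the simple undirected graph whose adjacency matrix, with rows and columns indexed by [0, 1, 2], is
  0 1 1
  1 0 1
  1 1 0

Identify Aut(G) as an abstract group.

Every vertex has degree 2, so G is the complete graph K_3. Every bijection on the vertex set is an automorphism of K_3; hence Aut(K_3) ≅ S_3, order 6.

the symmetric group on 3 letters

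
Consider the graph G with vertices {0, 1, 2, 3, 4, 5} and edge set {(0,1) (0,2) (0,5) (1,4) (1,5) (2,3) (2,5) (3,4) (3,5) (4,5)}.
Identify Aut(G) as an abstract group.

D_5

Vertex 5 is the unique vertex of degree 5; the remaining 5 vertices each have degree 3 and induce a cycle, so G is the wheel on 6 vertices with hub 5. Every automorphism fixes the hub and acts on the rim 5-cycle, so Aut(G) ≅ Aut(C_5) = D_5 of order 10.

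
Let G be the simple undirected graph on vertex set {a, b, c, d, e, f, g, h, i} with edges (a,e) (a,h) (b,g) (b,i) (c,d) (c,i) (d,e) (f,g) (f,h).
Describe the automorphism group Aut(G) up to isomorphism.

Every vertex has degree 2 and the graph is connected, so G is the 9-cycle C_9. The automorphisms of the 9-cycle are exactly the symmetries of a regular 9-gon: the dihedral group D_9, |D_9| = 18.

D_9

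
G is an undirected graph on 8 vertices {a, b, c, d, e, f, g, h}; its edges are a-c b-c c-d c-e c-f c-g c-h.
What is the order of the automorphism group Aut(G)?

Vertex c has degree 7 and every other vertex has degree 1, so G is the star K_{1,7} with centre c. The 7 leaves are pairwise interchangeable while the centre is fixed, giving Aut(G) = S_7.

5040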